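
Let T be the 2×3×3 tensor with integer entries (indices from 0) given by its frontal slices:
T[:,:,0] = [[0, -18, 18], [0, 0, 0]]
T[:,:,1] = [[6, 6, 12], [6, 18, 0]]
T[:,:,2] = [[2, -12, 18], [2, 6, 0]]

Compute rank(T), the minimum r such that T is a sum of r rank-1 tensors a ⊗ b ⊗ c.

2

Lower bound: the mode-3 unfolding of T (rows indexed by k, columns by (i,j) = (0,0), (0,1), (0,2), (1,0), (1,1), (1,2)) is [[0, -18, 18, 0, 0, 0], [6, 6, 12, 6, 18, 0], [2, -12, 18, 2, 6, 0]].
There the 2×2 minor on rows k ∈ {0, 1}, columns (i,j) ∈ {(0,0), (0,1)} is det [[0, -18], [6, 6]] = 108 ≠ 0, so this unfolding has rank ≥ 2; CP rank is at least every unfolding rank, so rank(T) ≥ 2. (Flattening ranks never certify an upper bound on CP rank; for that we must actually write T with 2 rank-1 terms.)
Upper bound — finding two terms. Write S_k = T[:,:,k] for the frontal slices: S₀ = [[0, -18, 18], [0, 0, 0]], S₁ = [[6, 6, 12], [6, 18, 0]], S₂ = [[2, -12, 18], [2, 6, 0]].
If T = a₁ ⊗ b₁ ⊗ c₁ + a₂ ⊗ b₂ ⊗ c₂ then each S_k = c₁[k]·a₁b₁ᵀ + c₂[k]·a₂b₂ᵀ. S₀ and S₁ are linearly independent, so a₁b₁ᵀ and a₂b₂ᵀ must span the same plane of matrices: they are the rank-1 matrices of the form x·S₀ + y·S₁.
The 2×2 minor of x·S₀ + y·S₁ on rows {0,1}, columns {0,1} is 108·xy + 72·y² = 36·(3·x + 2·y)(y), vanishing at (x:y) = (2:-3) and (1:0).
M₁ = 2·S₀ − 3·S₁ = [[-18, -54, 0], [-18, -54, 0]] = (-18)·[1, 1][1, 3, 0]ᵀ and M₂ = S₀ = [[0, -18, 18], [0, 0, 0]] = (-18)·[1, 0][0, 1, -1]ᵀ, so take a₁ = [1, 1], b₁ = [1, 3, 0], a₂ = [1, 0], b₂ = [0, 1, -1].
Each slice is an integer combination of E₁ = a₁b₁ᵀ and E₂ = a₂b₂ᵀ: S₀ = −18·E₂, S₁ = 6·E₁ − 12·E₂, S₂ = 2·E₁ − 18·E₂; reading off coefficients, c₁ = [0, 6, 2] and c₂ = [-18, -12, -18].
Hence T = [1, 1] ⊗ [1, 3, 0] ⊗ [0, 6, 2] + [1, 0] ⊗ [0, 1, -1] ⊗ [-18, -12, -18], so rank(T) ≤ 2.
These bounds meet, so rank(T) = 2.
Check entry T[0,2,2] = 18: (1)·(0)·(2) + (1)·(-1)·(-18) = 18.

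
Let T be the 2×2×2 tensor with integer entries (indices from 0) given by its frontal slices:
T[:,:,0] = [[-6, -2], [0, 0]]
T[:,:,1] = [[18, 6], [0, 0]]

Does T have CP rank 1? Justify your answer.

If T = a ⊗ b ⊗ c then every fibre of T is a multiple of the corresponding factor, so read the factors off the fibres through the nonzero entry T[0,0,0] = -6.
The mode-1 fibre T[:,0,0] = [-6, 0] gives a = [1, 0] (primitive direction); the mode-2 fibre T[0,:,0] = [-6, -2] gives b = [3, 1]; then c[k] = T[0,0,k] / (a[0]·b[0]) = [-6, 18] / 3 = [-2, 6].
Expanding [1, 0] ⊗ [3, 1] ⊗ [-2, 6] reproduces all 8 entries of T, so T = [1, 0] ⊗ [3, 1] ⊗ [-2, 6] and rank(T) ≤ 1.
Equivalently every frontal slice T[:,:,k] is c[k] times the rank-1 matrix [1, 0] ⊗ [3, 1]. So T has rank 1 (it is nonzero).

Yes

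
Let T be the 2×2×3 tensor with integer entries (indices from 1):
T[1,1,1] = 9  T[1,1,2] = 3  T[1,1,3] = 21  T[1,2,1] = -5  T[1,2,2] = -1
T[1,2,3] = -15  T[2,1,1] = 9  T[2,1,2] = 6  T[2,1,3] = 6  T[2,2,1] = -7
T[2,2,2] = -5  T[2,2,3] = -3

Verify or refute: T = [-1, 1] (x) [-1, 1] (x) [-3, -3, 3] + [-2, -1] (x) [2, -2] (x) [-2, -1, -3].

Reconstruct entry (1,1,1) from the claimed factors: Σₗ aₗ[1]bₗ[1]cₗ[1] = (-1)·(-1)·(-3) + (-2)·(2)·(-2) = 5, but T[1,1,1] = 9. The claim is false.

No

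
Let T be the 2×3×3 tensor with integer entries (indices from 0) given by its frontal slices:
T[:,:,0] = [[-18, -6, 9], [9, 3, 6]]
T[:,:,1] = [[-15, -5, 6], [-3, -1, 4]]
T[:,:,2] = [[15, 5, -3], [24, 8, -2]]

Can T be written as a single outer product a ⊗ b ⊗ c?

No

The mode-2 unfolding of T (rows indexed by j, columns by (i,k) = (0,0), (0,1), (0,2), (1,0), (1,1), (1,2)) is [[-18, -15, 15, 9, -3, 24], [-6, -5, 5, 3, -1, 8], [9, 6, -3, 6, 4, -2]].
There the 2×2 minor on rows j ∈ {0, 2}, columns (i,k) ∈ {(0,0), (0,1)} is det [[-18, -15], [9, 6]] = 27 ≠ 0, so this unfolding has rank ≥ 2; CP rank is at least every unfolding rank, so rank(T) ≥ 2.
In particular rank(T) ≥ 2 > 1, so T is not rank-1.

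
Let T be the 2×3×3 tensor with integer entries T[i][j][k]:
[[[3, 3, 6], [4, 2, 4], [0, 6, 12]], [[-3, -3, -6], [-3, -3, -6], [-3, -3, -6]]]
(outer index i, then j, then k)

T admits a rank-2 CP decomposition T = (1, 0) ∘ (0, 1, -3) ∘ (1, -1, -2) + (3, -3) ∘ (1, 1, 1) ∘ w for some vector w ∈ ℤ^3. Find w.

Subtract the known terms from T to get the rank-1 residual R = (3, -3) ∘ (1, 1, 1) ∘ w, so R[i,j,k] = a[i]·b[j]·w[k]. Pick indices with nonzero a[0]·b[0] = (3)·(1) = 3. Only the fibre through (0,0,·) is needed: R[0,0,:] = T[0,0,:] − Σₗ aₗ[0]bₗ[0]cₗ = [3, 3, 6] − (1)·(0)·(1, -1, -2) = [3, 3, 6]. Then w[k] = R[0,0,k] / 3 for each k, giving w = [3, 3, 6] / 3 = (1, 1, 2).

w = (1, 1, 2)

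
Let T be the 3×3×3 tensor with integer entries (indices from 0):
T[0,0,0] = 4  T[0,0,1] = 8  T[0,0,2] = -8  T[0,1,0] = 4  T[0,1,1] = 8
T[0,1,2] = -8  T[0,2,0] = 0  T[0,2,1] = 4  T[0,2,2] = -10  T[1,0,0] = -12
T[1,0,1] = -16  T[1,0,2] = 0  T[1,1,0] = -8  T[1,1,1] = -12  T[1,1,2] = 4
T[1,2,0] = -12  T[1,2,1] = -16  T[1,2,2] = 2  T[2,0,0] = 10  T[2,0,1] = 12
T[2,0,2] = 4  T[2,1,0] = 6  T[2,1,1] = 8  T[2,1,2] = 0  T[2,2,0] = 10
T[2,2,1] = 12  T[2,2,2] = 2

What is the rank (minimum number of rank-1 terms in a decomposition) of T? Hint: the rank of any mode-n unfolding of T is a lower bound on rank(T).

3

Lower bound: the mode-3 unfolding of T (rows indexed by k, columns by (i,j) = (0,0), (0,1), (0,2), (1,0), (1,1), (1,2), (2,0), (2,1), (2,2)) is [[4, 4, 0, -12, -8, -12, 10, 6, 10], [8, 8, 4, -16, -12, -16, 12, 8, 12], [-8, -8, -10, 0, 4, 2, 4, 0, 2]].
There the 3×3 minor on rows k ∈ {0, 1, 2}, columns (i,j) ∈ {(0,0), (0,2), (1,0)} is det [[4, 0, -12], [8, 4, -16], [-8, -10, 0]] = -64 ≠ 0, so this unfolding has rank ≥ 3; CP rank is at least every unfolding rank, so rank(T) ≥ 3. (Flattening ranks never certify an upper bound on CP rank; for that we must actually write T with 3 rank-1 terms.)
Upper bound: T is a sum of 3 rank-1 terms, T = [0, 1, -1] ⊗ [2, 1, 1] ⊗ [-4, -4, -4] + [1, 1, -1] ⊗ [0, 0, 1] ⊗ [-4, -4, -2] + [2, -2, 1] ⊗ [1, 1, 1] ⊗ [2, 4, -4] (one valid choice — decompositions are not unique — normalised so each a, b is primitive with positive first nonzero entry; check it by expanding all entries), so rank(T) ≤ 3.
These bounds meet, so rank(T) = 3.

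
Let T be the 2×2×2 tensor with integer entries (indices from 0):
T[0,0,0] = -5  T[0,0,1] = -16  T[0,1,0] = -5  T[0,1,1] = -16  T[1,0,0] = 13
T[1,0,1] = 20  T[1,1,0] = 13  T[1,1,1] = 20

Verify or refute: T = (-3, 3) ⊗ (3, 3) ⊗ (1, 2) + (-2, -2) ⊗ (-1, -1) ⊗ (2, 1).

Yes

Reconstruct entrywise from the claimed factors. For example, T[0,1,0] = -5 and Σₗ aₗ[0]bₗ[1]cₗ[0] = (-3)·(3)·(1) + (-2)·(-1)·(2) = -5; checking all 8 entries, every one matches. The claim holds.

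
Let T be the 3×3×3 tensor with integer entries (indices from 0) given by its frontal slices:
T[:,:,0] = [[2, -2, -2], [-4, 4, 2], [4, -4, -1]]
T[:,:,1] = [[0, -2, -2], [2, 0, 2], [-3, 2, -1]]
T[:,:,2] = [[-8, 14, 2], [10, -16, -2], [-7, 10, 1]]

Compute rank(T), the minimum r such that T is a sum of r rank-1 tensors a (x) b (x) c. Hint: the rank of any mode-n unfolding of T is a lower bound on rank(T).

3

Lower bound: the mode-3 unfolding of T (rows indexed by k, columns by (i,j) = (0,0), (0,1), (0,2), (1,0), (1,1), (1,2), (2,0), (2,1), (2,2)) is [[2, -2, -2, -4, 4, 2, 4, -4, -1], [0, -2, -2, 2, 0, 2, -3, 2, -1], [-8, 14, 2, 10, -16, -2, -7, 10, 1]].
There the 3×3 minor on rows k ∈ {0, 1, 2}, columns (i,j) ∈ {(0,0), (0,1), (0,2)} is det [[2, -2, -2], [0, -2, -2], [-8, 14, 2]] = 48 ≠ 0, so this unfolding has rank ≥ 3; CP rank is at least every unfolding rank, so rank(T) ≥ 3. (Unfolding ranks only ever bound the CP rank from below — rank(T) can be strictly larger than all of them — so the matching upper bound has to come from an explicit 3-term decomposition.)
Upper bound: T is a sum of 3 rank-1 terms, T = (1, -2, 2) (x) (1, -1, 0) (x) (2, -2, -2) + (2, -2, 1) (x) (1, -2, -1) (x) (1, 1, -1) + (2, -2, 1) (x) (1, -2, 0) (x) (-1, 0, -2) (written with every a and b primitive with positive leading entry and the scale carried by c; CP decompositions are not unique, and this one is verified by expanding entrywise), so rank(T) ≤ 3.
These bounds meet, so rank(T) = 3.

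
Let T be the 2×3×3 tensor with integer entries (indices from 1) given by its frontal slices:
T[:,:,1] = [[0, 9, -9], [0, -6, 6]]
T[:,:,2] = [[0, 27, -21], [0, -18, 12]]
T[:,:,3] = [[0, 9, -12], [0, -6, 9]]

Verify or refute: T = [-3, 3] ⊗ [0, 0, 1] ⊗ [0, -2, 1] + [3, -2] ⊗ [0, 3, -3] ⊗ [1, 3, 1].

Reconstruct entrywise from the claimed factors. For example, T[2,3,3] = 9 and Σₗ aₗ[2]bₗ[3]cₗ[3] = (3)·(1)·(1) + (-2)·(-3)·(1) = 9; checking all 18 entries, every one matches. The claim holds.

Yes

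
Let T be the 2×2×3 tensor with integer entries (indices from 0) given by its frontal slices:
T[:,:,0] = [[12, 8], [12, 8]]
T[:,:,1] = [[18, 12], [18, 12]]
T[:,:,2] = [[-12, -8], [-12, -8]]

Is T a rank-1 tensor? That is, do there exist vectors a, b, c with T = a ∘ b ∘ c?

Yes

If T = a ∘ b ∘ c then every fibre of T is a multiple of the corresponding factor, so read the factors off the fibres through the nonzero entry T[0,0,0] = 12.
The mode-1 fibre T[:,0,0] = [12, 12] gives a = [1, 1] (primitive direction); the mode-2 fibre T[0,:,0] = [12, 8] gives b = [3, 2]; then c[k] = T[0,0,k] / (a[0]·b[0]) = [12, 18, -12] / 3 = [4, 6, -4].
Expanding [1, 1] ∘ [3, 2] ∘ [4, 6, -4] reproduces all 12 entries of T, so T = [1, 1] ∘ [3, 2] ∘ [4, 6, -4] and rank(T) ≤ 1.
Equivalently every frontal slice T[:,:,k] is c[k] times the rank-1 matrix [1, 1] ∘ [3, 2]. So T has rank 1 (it is nonzero).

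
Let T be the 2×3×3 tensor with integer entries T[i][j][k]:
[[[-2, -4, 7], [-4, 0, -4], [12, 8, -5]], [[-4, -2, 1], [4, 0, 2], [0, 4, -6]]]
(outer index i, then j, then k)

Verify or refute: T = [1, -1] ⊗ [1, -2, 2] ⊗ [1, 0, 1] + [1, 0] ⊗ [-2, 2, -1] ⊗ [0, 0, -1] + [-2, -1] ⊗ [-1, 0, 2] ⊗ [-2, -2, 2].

Reconstruct entry (0,0,0) from the claimed factors: Σₗ aₗ[0]bₗ[0]cₗ[0] = (1)·(1)·(1) + (1)·(-2)·(0) + (-2)·(-1)·(-2) = -3, but T[0,0,0] = -2. The claim is false.

No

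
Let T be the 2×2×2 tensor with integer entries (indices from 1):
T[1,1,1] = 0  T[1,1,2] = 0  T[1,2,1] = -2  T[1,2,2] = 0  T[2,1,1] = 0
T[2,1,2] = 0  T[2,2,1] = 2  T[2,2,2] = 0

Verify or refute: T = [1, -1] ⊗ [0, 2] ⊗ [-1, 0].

Reconstruct entrywise from the claimed factors. For example, T[2,1,1] = 0 and Σₗ aₗ[2]bₗ[1]cₗ[1] = (-1)·(0)·(-1) = 0; checking all 8 entries, every one matches. The claim holds.

Yes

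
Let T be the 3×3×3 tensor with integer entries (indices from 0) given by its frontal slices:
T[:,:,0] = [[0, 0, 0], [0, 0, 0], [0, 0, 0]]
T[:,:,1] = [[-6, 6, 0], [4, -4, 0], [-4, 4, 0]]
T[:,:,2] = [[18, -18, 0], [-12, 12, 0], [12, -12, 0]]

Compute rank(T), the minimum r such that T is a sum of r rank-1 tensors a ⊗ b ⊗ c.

Lower bound: T ≠ 0 (e.g. T[0,0,1] = -6), so rank(T) ≥ 1.
Upper bound: if T = a ⊗ b ⊗ c then every fibre of T is a multiple of the corresponding factor, so read the factors off the fibres through the nonzero entry T[0,0,1] = -6.
The mode-1 fibre T[:,0,1] = [-6, 4, -4] gives a = (3, -2, 2) (primitive direction); the mode-2 fibre T[0,:,1] = [-6, 6, 0] gives b = (1, -1, 0); then c[k] = T[0,0,k] / (a[0]·b[0]) = [0, -6, 18] / 3 = (0, -2, 6).
Expanding (3, -2, 2) ⊗ (1, -1, 0) ⊗ (0, -2, 6) reproduces all 27 entries of T, so T = (3, -2, 2) ⊗ (1, -1, 0) ⊗ (0, -2, 6) and rank(T) ≤ 1.
These bounds meet, so rank(T) = 1.
Check entry T[0,2,2] = 0: (3)·(0)·(6) = 0.

1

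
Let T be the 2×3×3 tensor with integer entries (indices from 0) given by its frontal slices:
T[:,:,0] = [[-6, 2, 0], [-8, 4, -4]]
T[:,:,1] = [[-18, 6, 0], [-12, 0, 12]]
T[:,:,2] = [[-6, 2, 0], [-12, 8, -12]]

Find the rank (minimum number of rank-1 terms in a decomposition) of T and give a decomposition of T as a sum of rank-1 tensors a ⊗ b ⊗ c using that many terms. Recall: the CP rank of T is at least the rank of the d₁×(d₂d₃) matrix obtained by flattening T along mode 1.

Lower bound: the mode-3 unfolding of T (rows indexed by k, columns by (i,j) = (0,0), (0,1), (0,2), (1,0), (1,1), (1,2)) is [[-6, 2, 0, -8, 4, -4], [-18, 6, 0, -12, 0, 12], [-6, 2, 0, -12, 8, -12]].
There the 2×2 minor on rows k ∈ {0, 1}, columns (i,j) ∈ {(0,0), (1,0)} is det [[-6, -8], [-18, -12]] = -72 ≠ 0, so this unfolding has rank ≥ 2; CP rank is at least every unfolding rank, so rank(T) ≥ 2. (Unfolding ranks only ever bound the CP rank from below — rank(T) can be strictly larger than all of them — so the matching upper bound has to come from an explicit 2-term decomposition.)
Upper bound — finding two terms. Write S_k = T[:,:,k] for the frontal slices: S₀ = [[-6, 2, 0], [-8, 4, -4]], S₁ = [[-18, 6, 0], [-12, 0, 12]], S₂ = [[-6, 2, 0], [-12, 8, -12]].
If T = a₁ ⊗ b₁ ⊗ c₁ + a₂ ⊗ b₂ ⊗ c₂ then each S_k = c₁[k]·a₁b₁ᵀ + c₂[k]·a₂b₂ᵀ. S₀ and S₁ are linearly independent, so a₁b₁ᵀ and a₂b₂ᵀ must span the same plane of matrices: they are the rank-1 matrices of the form x·S₀ + y·S₁.
The 2×2 minor of x·S₀ + y·S₁ on rows {0,1}, columns {0,1} is −8·x² + 72·y² = (-8)·(x − 3·y)(x + 3·y), vanishing at (x:y) = (3:1) and (3:-1).
M₁ = 3·S₀ + S₁ = [[-36, 12, 0], [-36, 12, 0]] = (-12)·(1, 1)(3, -1, 0)ᵀ and M₂ = 3·S₀ − S₁ = [[0, 0, 0], [-12, 12, -24]] = (-12)·(0, 1)(1, -1, 2)ᵀ, so take a₁ = (1, 1), b₁ = (3, -1, 0), a₂ = (0, 1), b₂ = (1, -1, 2).
Each slice is an integer combination of E₁ = a₁b₁ᵀ and E₂ = a₂b₂ᵀ: S₀ = −2·E₁ − 2·E₂, S₁ = −6·E₁ + 6·E₂, S₂ = −2·E₁ − 6·E₂; reading off coefficients, c₁ = (-2, -6, -2) and c₂ = (-2, 6, -6).
Hence T = (1, 1) ⊗ (3, -1, 0) ⊗ (-2, -6, -2) + (0, 1) ⊗ (1, -1, 2) ⊗ (-2, 6, -6), so rank(T) ≤ 2.
These bounds meet, so rank(T) = 2.
Check entry T[0,2,0] = 0: (1)·(0)·(-2) + (0)·(2)·(-2) = 0.

rank(T) = 2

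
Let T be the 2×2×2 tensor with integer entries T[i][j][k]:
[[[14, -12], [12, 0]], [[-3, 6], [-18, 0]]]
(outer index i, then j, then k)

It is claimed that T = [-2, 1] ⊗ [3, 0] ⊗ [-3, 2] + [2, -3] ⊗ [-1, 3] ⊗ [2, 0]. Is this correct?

Reconstruct entrywise from the claimed factors. For example, T[1,0,1] = 6 and Σₗ aₗ[1]bₗ[0]cₗ[1] = (1)·(3)·(2) + (-3)·(-1)·(0) = 6; checking all 8 entries, every one matches. The claim holds.

Yes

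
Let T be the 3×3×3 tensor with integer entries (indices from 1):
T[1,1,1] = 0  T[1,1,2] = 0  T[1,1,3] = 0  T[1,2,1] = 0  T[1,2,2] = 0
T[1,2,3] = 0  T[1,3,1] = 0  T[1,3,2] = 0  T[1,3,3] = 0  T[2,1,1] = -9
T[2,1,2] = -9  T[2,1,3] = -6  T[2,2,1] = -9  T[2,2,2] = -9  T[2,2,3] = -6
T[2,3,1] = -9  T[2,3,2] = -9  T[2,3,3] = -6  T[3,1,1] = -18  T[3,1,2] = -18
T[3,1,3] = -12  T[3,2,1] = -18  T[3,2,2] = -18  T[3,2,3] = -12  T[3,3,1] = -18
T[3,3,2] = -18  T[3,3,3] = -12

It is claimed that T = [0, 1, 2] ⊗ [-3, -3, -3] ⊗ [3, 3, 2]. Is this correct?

Reconstruct entrywise from the claimed factors. For example, T[1,2,2] = 0 and Σₗ aₗ[1]bₗ[2]cₗ[2] = (0)·(-3)·(3) = 0; checking all 27 entries, every one matches. The claim holds.

Yes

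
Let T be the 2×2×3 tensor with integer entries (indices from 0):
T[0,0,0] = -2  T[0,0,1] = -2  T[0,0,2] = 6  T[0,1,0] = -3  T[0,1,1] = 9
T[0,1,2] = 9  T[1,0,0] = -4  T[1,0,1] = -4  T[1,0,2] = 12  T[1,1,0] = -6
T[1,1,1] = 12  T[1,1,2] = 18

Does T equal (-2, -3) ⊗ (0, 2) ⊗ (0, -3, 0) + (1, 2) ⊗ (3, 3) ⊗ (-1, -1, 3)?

Reconstruct entry (0,0,0) from the claimed factors: Σₗ aₗ[0]bₗ[0]cₗ[0] = (-2)·(0)·(0) + (1)·(3)·(-1) = -3, but T[0,0,0] = -2. The claim is false.

No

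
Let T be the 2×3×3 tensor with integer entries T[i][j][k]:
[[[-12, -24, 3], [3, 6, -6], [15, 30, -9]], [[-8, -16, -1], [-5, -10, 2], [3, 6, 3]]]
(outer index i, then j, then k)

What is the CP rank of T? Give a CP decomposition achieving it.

rank(T) = 2

Lower bound: the mode-3 unfolding of T (rows indexed by k, columns by (i,j) = (0,0), (0,1), (0,2), (1,0), (1,1), (1,2)) is [[-12, 3, 15, -8, -5, 3], [-24, 6, 30, -16, -10, 6], [3, -6, -9, -1, 2, 3]].
There the 2×2 minor on rows k ∈ {0, 2}, columns (i,j) ∈ {(0,0), (0,1)} is det [[-12, 3], [3, -6]] = 63 ≠ 0, so this unfolding has rank ≥ 2; CP rank is at least every unfolding rank, so rank(T) ≥ 2. (Unfolding ranks only ever bound the CP rank from below — rank(T) can be strictly larger than all of them — so the matching upper bound has to come from an explicit 2-term decomposition.)
Upper bound — finding two terms. Write S_k = T[:,:,k] for the frontal slices: S₀ = [[-12, 3, 15], [-8, -5, 3]], S₁ = [[-24, 6, 30], [-16, -10, 6]], S₂ = [[3, -6, -9], [-1, 2, 3]].
If T = a₁ ⊗ b₁ ⊗ c₁ + a₂ ⊗ b₂ ⊗ c₂ then each S_k = c₁[k]·a₁b₁ᵀ + c₂[k]·a₂b₂ᵀ. S₀ and S₂ are linearly independent, so a₁b₁ᵀ and a₂b₂ᵀ must span the same plane of matrices: they are the rank-1 matrices of the form x·S₀ + y·S₂.
The 2×2 minor of x·S₀ + y·S₂ on rows {0,1}, columns {0,1} is 84·x² − 84·xy = 84·(x − y)(x), vanishing at (x:y) = (1:1) and (0:1).
M₁ = S₀ + S₂ = [[-9, -3, 6], [-9, -3, 6]] = (-3)·[1, 1][3, 1, -2]ᵀ and M₂ = S₂ = [[3, -6, -9], [-1, 2, 3]] = [3, -1][1, -2, -3]ᵀ, so take a₁ = [1, 1], b₁ = [3, 1, -2], a₂ = [3, -1], b₂ = [1, -2, -3].
Each slice is an integer combination of E₁ = a₁b₁ᵀ and E₂ = a₂b₂ᵀ: S₀ = −3·E₁ − E₂, S₁ = −6·E₁ − 2·E₂, S₂ = E₂; reading off coefficients, c₁ = [-3, -6, 0] and c₂ = [-1, -2, 1].
Hence T = [1, 1] ⊗ [3, 1, -2] ⊗ [-3, -6, 0] + [3, -1] ⊗ [1, -2, -3] ⊗ [-1, -2, 1], so rank(T) ≤ 2.
These bounds meet, so rank(T) = 2.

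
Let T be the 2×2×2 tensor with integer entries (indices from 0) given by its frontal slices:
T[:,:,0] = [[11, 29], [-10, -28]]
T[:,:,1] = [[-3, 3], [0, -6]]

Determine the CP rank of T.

2

Lower bound: the mode-1 unfolding of T (rows indexed by i, columns by (j,k) = (0,0), (0,1), (1,0), (1,1)) is [[11, -3, 29, 3], [-10, 0, -28, -6]].
There the 2×2 minor on rows i ∈ {0, 1}, columns (j,k) ∈ {(0,0), (0,1)} is det [[11, -3], [-10, 0]] = -30 ≠ 0, so this unfolding has rank ≥ 2; CP rank is at least every unfolding rank, so rank(T) ≥ 2. (This is only a lower bound: in general the CP rank may exceed every unfolding rank, so we still need to exhibit 2 rank-1 terms summing to T.)
Upper bound — finding two terms. Write S_k = T[:,:,k] for the frontal slices: S₀ = [[11, 29], [-10, -28]], S₁ = [[-3, 3], [0, -6]].
If T = a₁ ⊗ b₁ ⊗ c₁ + a₂ ⊗ b₂ ⊗ c₂ then each S_k = c₁[k]·a₁b₁ᵀ + c₂[k]·a₂b₂ᵀ. S₀ and S₁ are linearly independent, so a₁b₁ᵀ and a₂b₂ᵀ must span the same plane of matrices: they are the rank-1 matrices of the form x·S₀ + y·S₁.
det(x·S₀ + y·S₁) is −18·x² + 48·xy + 18·y² = (-6)·(x − 3·y)(3·x + y), vanishing at (x:y) = (3:1) and (1:-3).
M₁ = 3·S₀ + S₁ = [[30, 90], [-30, -90]] = 30·(1, -1)(1, 3)ᵀ and M₂ = S₀ − 3·S₁ = [[20, 20], [-10, -10]] = 10·(2, -1)(1, 1)ᵀ, so take a₁ = (1, -1), b₁ = (1, 3), a₂ = (2, -1), b₂ = (1, 1).
Each slice is an integer combination of E₁ = a₁b₁ᵀ and E₂ = a₂b₂ᵀ: S₀ = 9·E₁ + E₂, S₁ = 3·E₁ − 3·E₂; reading off coefficients, c₁ = (9, 3) and c₂ = (1, -3).
Hence T = (1, -1) ⊗ (1, 3) ⊗ (9, 3) + (2, -1) ⊗ (1, 1) ⊗ (1, -3), so rank(T) ≤ 2.
These bounds meet, so rank(T) = 2.
Check entry T[1,0,1] = 0: (-1)·(1)·(3) + (-1)·(1)·(-3) = 0.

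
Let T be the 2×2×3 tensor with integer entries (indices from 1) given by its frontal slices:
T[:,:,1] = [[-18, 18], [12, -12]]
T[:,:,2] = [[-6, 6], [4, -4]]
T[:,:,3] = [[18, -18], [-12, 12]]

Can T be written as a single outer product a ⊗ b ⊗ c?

If T = a ⊗ b ⊗ c then every fibre of T is a multiple of the corresponding factor, so read the factors off the fibres through the nonzero entry T[1,1,1] = -18.
The mode-1 fibre T[:,1,1] = [-18, 12] gives a = [3, -2] (primitive direction); the mode-2 fibre T[1,:,1] = [-18, 18] gives b = [1, -1]; then c[k] = T[1,1,k] / (a[1]·b[1]) = [-18, -6, 18] / 3 = [-6, -2, 6].
Expanding [3, -2] ⊗ [1, -1] ⊗ [-6, -2, 6] reproduces all 12 entries of T, so T = [3, -2] ⊗ [1, -1] ⊗ [-6, -2, 6] and rank(T) ≤ 1.
Equivalently every frontal slice T[:,:,k] is c[k] times the rank-1 matrix [3, -2] ⊗ [1, -1]. So T has rank 1 (it is nonzero).

Yes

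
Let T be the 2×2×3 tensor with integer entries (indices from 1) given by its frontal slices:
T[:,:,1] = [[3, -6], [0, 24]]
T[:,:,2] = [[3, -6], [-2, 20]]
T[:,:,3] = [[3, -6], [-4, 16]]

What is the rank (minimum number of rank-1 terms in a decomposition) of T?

2

Lower bound: in the mode-3 unfolding of T (rows indexed by k, columns by (i,j)) the 2×2 minor on rows k ∈ {1, 2}, columns (i,j) ∈ {(1,1), (2,1)} is det [[3, 0], [3, -2]] = -6 ≠ 0, so that unfolding has rank ≥ 2 and hence rank(T) ≥ 2 (CP rank is at least every unfolding rank, though it can be larger).
Upper bound: with S_k = T[:,:,k], the two rank-1 terms a₁b₁ᵀ, a₂b₂ᵀ are the rank-1 members of the pencil x·S₁ + y·S₂.
det(x·S₁ + y·S₂) is 72·x² + 120·xy + 48·y² = 24·(3·x + 2·y)(x + y), vanishing at (x:y) = (2:-3) and (1:-1).
M₁ = 2·S₁ − 3·S₂ = [[-3, 6], [6, -12]] = (-3)·(1, -2)(1, -2)ᵀ and M₂ = S₁ − S₂ = [[0, 0], [2, 4]] = 2·(0, 1)(1, 2)ᵀ, so take a₁ = (1, -2), b₁ = (1, -2), a₂ = (0, 1), b₂ = (1, 2).
Each slice is an integer combination of E₁ = a₁b₁ᵀ and E₂ = a₂b₂ᵀ: S₁ = 3·E₁ + 6·E₂, S₂ = 3·E₁ + 4·E₂, S₃ = 3·E₁ + 2·E₂; reading off coefficients, c₁ = (3, 3, 3) and c₂ = (6, 4, 2).
Hence T = (1, -2) ⊗ (1, -2) ⊗ (3, 3, 3) + (0, 1) ⊗ (1, 2) ⊗ (6, 4, 2), so rank(T) ≤ 2.
These bounds meet, so rank(T) = 2.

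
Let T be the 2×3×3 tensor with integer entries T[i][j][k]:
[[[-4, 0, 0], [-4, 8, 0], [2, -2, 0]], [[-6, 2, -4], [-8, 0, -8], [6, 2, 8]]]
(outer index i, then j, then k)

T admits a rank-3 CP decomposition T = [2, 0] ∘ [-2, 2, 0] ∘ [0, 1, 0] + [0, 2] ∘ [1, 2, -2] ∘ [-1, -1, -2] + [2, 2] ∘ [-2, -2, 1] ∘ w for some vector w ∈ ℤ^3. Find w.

w = [1, -1, 0]

Subtract the known terms from T to get the rank-1 residual R = [2, 2] ∘ [-2, -2, 1] ∘ w, so R[i,j,k] = a[i]·b[j]·w[k]. Pick indices with nonzero a[0]·b[0] = (2)·(-2) = -4. Only the fibre through (0,0,·) is needed: R[0,0,:] = T[0,0,:] − Σₗ aₗ[0]bₗ[0]cₗ = [-4, 0, 0] − (2)·(-2)·[0, 1, 0] − (0)·(1)·[-1, -1, -2] = [-4, 4, 0]. Then w[k] = R[0,0,k] / -4 for each k, giving w = [-4, 4, 0] / -4 = [1, -1, 0].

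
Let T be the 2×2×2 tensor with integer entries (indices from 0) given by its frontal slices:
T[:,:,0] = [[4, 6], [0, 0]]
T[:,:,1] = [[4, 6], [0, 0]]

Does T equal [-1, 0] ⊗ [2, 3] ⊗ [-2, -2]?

Yes

Reconstruct entrywise from the claimed factors. For example, T[0,1,1] = 6 and Σₗ aₗ[0]bₗ[1]cₗ[1] = (-1)·(3)·(-2) = 6; checking all 8 entries, every one matches. The claim holds.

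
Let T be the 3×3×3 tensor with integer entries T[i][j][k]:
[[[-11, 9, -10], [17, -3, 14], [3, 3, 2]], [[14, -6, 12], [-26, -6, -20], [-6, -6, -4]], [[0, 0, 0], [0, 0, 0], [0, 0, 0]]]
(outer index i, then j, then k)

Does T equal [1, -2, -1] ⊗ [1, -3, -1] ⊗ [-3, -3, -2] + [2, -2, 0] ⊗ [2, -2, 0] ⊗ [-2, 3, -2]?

Reconstruct entry (2,0,0) from the claimed factors: Σₗ aₗ[2]bₗ[0]cₗ[0] = (-1)·(1)·(-3) + (0)·(2)·(-2) = 3, but T[2,0,0] = 0. The claim is false.

No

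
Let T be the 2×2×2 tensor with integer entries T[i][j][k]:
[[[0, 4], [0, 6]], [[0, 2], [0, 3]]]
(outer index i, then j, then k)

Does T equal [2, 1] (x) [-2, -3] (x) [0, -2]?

Reconstruct entry (0,0,1) from the claimed factors: Σₗ aₗ[0]bₗ[0]cₗ[1] = (2)·(-2)·(-2) = 8, but T[0,0,1] = 4. The claim is false.

No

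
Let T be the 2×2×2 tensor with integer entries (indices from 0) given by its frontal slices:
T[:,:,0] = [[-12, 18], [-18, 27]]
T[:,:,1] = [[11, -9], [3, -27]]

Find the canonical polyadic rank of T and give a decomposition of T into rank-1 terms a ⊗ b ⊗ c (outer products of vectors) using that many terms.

rank(T) = 2

Lower bound: the mode-3 unfolding of T (rows indexed by k, columns by (i,j) = (0,0), (0,1), (1,0), (1,1)) is [[-12, 18, -18, 27], [11, -9, 3, -27]].
There the 2×2 minor on rows k ∈ {0, 1}, columns (i,j) ∈ {(0,0), (0,1)} is det [[-12, 18], [11, -9]] = -90 ≠ 0, so this unfolding has rank ≥ 2; CP rank is at least every unfolding rank, so rank(T) ≥ 2. (Flattening ranks never certify an upper bound on CP rank; for that we must actually write T with 2 rank-1 terms.)
Upper bound — finding two terms. Write S_k = T[:,:,k] for the frontal slices: S₀ = [[-12, 18], [-18, 27]], S₁ = [[11, -9], [3, -27]].
If T = a₁ ⊗ b₁ ⊗ c₁ + a₂ ⊗ b₂ ⊗ c₂ then each S_k = c₁[k]·a₁b₁ᵀ + c₂[k]·a₂b₂ᵀ. S₀ and S₁ are linearly independent, so a₁b₁ᵀ and a₂b₂ᵀ must span the same plane of matrices: they are the rank-1 matrices of the form x·S₀ + y·S₁.
det(x·S₀ + y·S₁) is 405·xy − 270·y² = 135·(3·x − 2·y)(y), vanishing at (x:y) = (2:3) and (1:0).
M₁ = 2·S₀ + 3·S₁ = [[9, 9], [-27, -27]] = 9·(1, -3)(1, 1)ᵀ and M₂ = S₀ = [[-12, 18], [-18, 27]] = (-3)·(2, 3)(2, -3)ᵀ, so take a₁ = (1, -3), b₁ = (1, 1), a₂ = (2, 3), b₂ = (2, -3).
Each slice is an integer combination of E₁ = a₁b₁ᵀ and E₂ = a₂b₂ᵀ: S₀ = −3·E₂, S₁ = 3·E₁ + 2·E₂; reading off coefficients, c₁ = (0, 3) and c₂ = (-3, 2).
Hence T = (1, -3) ⊗ (1, 1) ⊗ (0, 3) + (2, 3) ⊗ (2, -3) ⊗ (-3, 2), so rank(T) ≤ 2.
These bounds meet, so rank(T) = 2.
Check entry T[1,1,0] = 27: (-3)·(1)·(0) + (3)·(-3)·(-3) = 27.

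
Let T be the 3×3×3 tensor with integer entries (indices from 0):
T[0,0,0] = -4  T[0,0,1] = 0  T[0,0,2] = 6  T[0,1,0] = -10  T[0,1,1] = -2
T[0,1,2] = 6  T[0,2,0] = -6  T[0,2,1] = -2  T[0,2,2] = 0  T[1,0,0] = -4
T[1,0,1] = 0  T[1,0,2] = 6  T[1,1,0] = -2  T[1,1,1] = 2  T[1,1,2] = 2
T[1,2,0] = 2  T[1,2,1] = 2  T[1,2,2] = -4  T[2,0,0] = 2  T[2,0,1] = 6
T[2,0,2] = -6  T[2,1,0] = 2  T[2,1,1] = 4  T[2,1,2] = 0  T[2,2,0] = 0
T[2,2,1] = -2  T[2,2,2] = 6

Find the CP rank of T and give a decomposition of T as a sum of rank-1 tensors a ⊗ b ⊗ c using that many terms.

rank(T) = 3

Lower bound: in the mode-1 unfolding of T (rows indexed by i, columns by (j,k)) the 3×3 minor on rows i ∈ {0, 1, 2}, columns (j,k) ∈ {(0,0), (0,1), (1,0)} is det [[-4, 0, -10], [-4, 0, -2], [2, 6, 2]] = 192 ≠ 0, so that unfolding has rank ≥ 3 and hence rank(T) ≥ 3 (CP rank is at least every unfolding rank, though it can be larger).
Upper bound: T is a sum of 3 rank-1 terms, T = [1, 1, -2] ⊗ [1, 0, -1] ⊗ [-2, -2, 4] + [1, 1, 1] ⊗ [1, 1, 0] ⊗ [-2, 2, 2] + [2, 0, -1] ⊗ [0, 1, 1] ⊗ [-4, -2, 2] (one valid choice — decompositions are not unique — normalised so each a, b is primitive with positive first nonzero entry; check it by expanding all entries), so rank(T) ≤ 3.
These bounds meet, so rank(T) = 3.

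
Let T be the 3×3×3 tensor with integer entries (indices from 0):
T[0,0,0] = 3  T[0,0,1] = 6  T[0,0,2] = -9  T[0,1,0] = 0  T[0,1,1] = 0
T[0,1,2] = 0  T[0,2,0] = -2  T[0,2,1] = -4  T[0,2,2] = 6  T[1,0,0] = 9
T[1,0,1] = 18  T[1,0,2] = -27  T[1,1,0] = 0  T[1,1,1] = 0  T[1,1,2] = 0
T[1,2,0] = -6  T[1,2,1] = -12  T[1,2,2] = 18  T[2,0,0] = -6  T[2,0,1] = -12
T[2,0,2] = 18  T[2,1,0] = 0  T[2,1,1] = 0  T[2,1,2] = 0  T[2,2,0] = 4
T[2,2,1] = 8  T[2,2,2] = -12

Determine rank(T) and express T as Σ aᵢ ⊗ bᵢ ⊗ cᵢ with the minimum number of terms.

Lower bound: T ≠ 0 (e.g. T[0,0,0] = 3), so rank(T) ≥ 1.
Upper bound: if T = a ⊗ b ⊗ c then every fibre of T is a multiple of the corresponding factor, so read the factors off the fibres through the nonzero entry T[0,0,0] = 3.
The mode-1 fibre T[:,0,0] = [3, 9, -6] gives a = (1, 3, -2) (primitive direction); the mode-2 fibre T[0,:,0] = [3, 0, -2] gives b = (3, 0, -2); then c[k] = T[0,0,k] / (a[0]·b[0]) = [3, 6, -9] / 3 = (1, 2, -3).
Expanding (1, 3, -2) ⊗ (3, 0, -2) ⊗ (1, 2, -3) reproduces all 27 entries of T, so T = (1, 3, -2) ⊗ (3, 0, -2) ⊗ (1, 2, -3) and rank(T) ≤ 1.
These bounds meet, so rank(T) = 1.
Check entry T[0,2,0] = -2: (1)·(-2)·(1) = -2.

rank(T) = 1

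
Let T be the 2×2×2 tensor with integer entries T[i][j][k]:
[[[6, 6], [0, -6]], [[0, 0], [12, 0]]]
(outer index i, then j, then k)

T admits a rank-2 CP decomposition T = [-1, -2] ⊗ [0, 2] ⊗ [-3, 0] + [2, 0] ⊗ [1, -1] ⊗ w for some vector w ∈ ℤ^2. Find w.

Subtract the known terms from T to get the rank-1 residual R = [2, 0] ⊗ [1, -1] ⊗ w, so R[i,j,k] = a[i]·b[j]·w[k]. Pick indices with nonzero a[0]·b[0] = (2)·(1) = 2. Only the fibre through (0,0,·) is needed: R[0,0,:] = T[0,0,:] − Σₗ aₗ[0]bₗ[0]cₗ = [6, 6] − (-1)·(0)·[-3, 0] = [6, 6]. Then w[k] = R[0,0,k] / 2 for each k, giving w = [6, 6] / 2 = [3, 3].

w = [3, 3]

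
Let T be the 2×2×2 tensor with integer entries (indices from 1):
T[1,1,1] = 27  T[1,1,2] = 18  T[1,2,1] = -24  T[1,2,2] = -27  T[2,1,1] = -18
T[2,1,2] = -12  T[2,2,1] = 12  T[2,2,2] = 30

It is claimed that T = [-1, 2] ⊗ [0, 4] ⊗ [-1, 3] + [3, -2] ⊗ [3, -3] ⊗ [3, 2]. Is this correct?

No

Reconstruct entry (1,2,1) from the claimed factors: Σₗ aₗ[1]bₗ[2]cₗ[1] = (-1)·(4)·(-1) + (3)·(-3)·(3) = -23, but T[1,2,1] = -24. The claim is false.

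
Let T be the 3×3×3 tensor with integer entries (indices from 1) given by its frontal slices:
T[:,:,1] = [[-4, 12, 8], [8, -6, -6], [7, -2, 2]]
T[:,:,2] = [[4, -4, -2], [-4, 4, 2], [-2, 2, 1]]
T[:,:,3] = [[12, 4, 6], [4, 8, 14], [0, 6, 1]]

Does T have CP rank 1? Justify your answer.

No

The mode-1 unfolding of T (rows indexed by i, columns by (j,k) = (1,1), (1,2), (1,3), (2,1), (2,2), (2,3), (3,1), (3,2), (3,3)) is [[-4, 4, 12, 12, -4, 4, 8, -2, 6], [8, -4, 4, -6, 4, 8, -6, 2, 14], [7, -2, 0, -2, 2, 6, 2, 1, 1]].
There the 3×3 minor on rows i ∈ {1, 2, 3}, columns (j,k) ∈ {(1,1), (1,2), (1,3)} is det [[-4, 4, 12], [8, -4, 4], [7, -2, 0]] = 224 ≠ 0, so this unfolding has rank ≥ 3; CP rank is at least every unfolding rank, so rank(T) ≥ 3.
In particular rank(T) ≥ 3 > 1, so T is not rank-1.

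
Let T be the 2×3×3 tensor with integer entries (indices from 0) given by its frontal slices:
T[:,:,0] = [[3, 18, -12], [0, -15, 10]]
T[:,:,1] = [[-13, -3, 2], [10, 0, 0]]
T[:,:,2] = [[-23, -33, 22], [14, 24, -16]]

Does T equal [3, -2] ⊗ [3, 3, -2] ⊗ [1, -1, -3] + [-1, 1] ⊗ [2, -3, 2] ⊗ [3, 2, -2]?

Yes

Reconstruct entrywise from the claimed factors. For example, T[1,1,1] = 0 and Σₗ aₗ[1]bₗ[1]cₗ[1] = (-2)·(3)·(-1) + (1)·(-3)·(2) = 0; checking all 18 entries, every one matches. The claim holds.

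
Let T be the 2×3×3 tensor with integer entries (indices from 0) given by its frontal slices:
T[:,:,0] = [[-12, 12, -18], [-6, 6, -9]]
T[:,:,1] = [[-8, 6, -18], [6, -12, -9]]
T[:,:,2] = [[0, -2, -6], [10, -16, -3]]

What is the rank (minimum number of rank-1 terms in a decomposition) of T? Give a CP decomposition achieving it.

Lower bound: the mode-3 unfolding of T (rows indexed by k, columns by (i,j) = (0,0), (0,1), (0,2), (1,0), (1,1), (1,2)) is [[-12, 12, -18, -6, 6, -9], [-8, 6, -18, 6, -12, -9], [0, -2, -6, 10, -16, -3]].
There the 2×2 minor on rows k ∈ {0, 1}, columns (i,j) ∈ {(0,0), (0,1)} is det [[-12, 12], [-8, 6]] = 24 ≠ 0, so this unfolding has rank ≥ 2; CP rank is at least every unfolding rank, so rank(T) ≥ 2. (Unfolding ranks only ever bound the CP rank from below — rank(T) can be strictly larger than all of them — so the matching upper bound has to come from an explicit 2-term decomposition.)
Upper bound — finding two terms. Write S_k = T[:,:,k] for the frontal slices: S₀ = [[-12, 12, -18], [-6, 6, -9]], S₁ = [[-8, 6, -18], [6, -12, -9]], S₂ = [[0, -2, -6], [10, -16, -3]].
If T = a₁ ⊗ b₁ ⊗ c₁ + a₂ ⊗ b₂ ⊗ c₂ then each S_k = c₁[k]·a₁b₁ᵀ + c₂[k]·a₂b₂ᵀ. S₀ and S₁ are linearly independent, so a₁b₁ᵀ and a₂b₂ᵀ must span the same plane of matrices: they are the rank-1 matrices of the form x·S₀ + y·S₁.
The 2×2 minor of x·S₀ + y·S₁ on rows {0,1}, columns {0,1} is 60·xy + 60·y² = 60·(y)(x + y), vanishing at (x:y) = (1:0) and (1:-1).
M₁ = S₀ = [[-12, 12, -18], [-6, 6, -9]] = (-3)·[2, 1][2, -2, 3]ᵀ and M₂ = S₀ − S₁ = [[-4, 6, 0], [-12, 18, 0]] = (-2)·[1, 3][2, -3, 0]ᵀ, so take a₁ = [2, 1], b₁ = [2, -2, 3], a₂ = [1, 3], b₂ = [2, -3, 0].
Each slice is an integer combination of E₁ = a₁b₁ᵀ and E₂ = a₂b₂ᵀ: S₀ = −3·E₁, S₁ = −3·E₁ + 2·E₂, S₂ = −E₁ + 2·E₂; reading off coefficients, c₁ = [-3, -3, -1] and c₂ = [0, 2, 2].
Hence T = [2, 1] ⊗ [2, -2, 3] ⊗ [-3, -3, -1] + [1, 3] ⊗ [2, -3, 0] ⊗ [0, 2, 2], so rank(T) ≤ 2.
These bounds meet, so rank(T) = 2.
Check entry T[1,0,1] = 6: (1)·(2)·(-3) + (3)·(2)·(2) = 6.

rank(T) = 2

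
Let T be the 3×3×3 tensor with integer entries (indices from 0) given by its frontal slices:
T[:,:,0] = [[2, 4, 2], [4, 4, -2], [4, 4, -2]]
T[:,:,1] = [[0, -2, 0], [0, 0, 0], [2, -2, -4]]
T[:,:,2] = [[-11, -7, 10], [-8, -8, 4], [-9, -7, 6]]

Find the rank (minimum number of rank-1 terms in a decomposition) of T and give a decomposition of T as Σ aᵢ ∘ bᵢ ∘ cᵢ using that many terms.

Lower bound: the mode-3 unfolding of T (rows indexed by k, columns by (i,j) = (0,0), (0,1), (0,2), (1,0), (1,1), (1,2), (2,0), (2,1), (2,2)) is [[2, 4, 2, 4, 4, -2, 4, 4, -2], [0, -2, 0, 0, 0, 0, 2, -2, -4], [-11, -7, 10, -8, -8, 4, -9, -7, 6]].
There the 3×3 minor on rows k ∈ {0, 1, 2}, columns (i,j) ∈ {(0,0), (0,1), (0,2)} is det [[2, 4, 2], [0, -2, 0], [-11, -7, 10]] = -84 ≠ 0, so this unfolding has rank ≥ 3; CP rank is at least every unfolding rank, so rank(T) ≥ 3. (Unfolding ranks only ever bound the CP rank from below — rank(T) can be strictly larger than all of them — so the matching upper bound has to come from an explicit 3-term decomposition.)
Upper bound: T is a sum of 3 rank-1 terms, T = [1, 0, 0] ∘ [1, 0, -2] ∘ [-2, -2, -2] + [1, 0, 1] ∘ [1, -1, -2] ∘ [0, 2, -1] + [1, 1, 1] ∘ [2, 2, -1] ∘ [2, 0, -4] (one valid choice — decompositions are not unique — normalised so each a, b is primitive with positive first nonzero entry; check it by expanding all entries), so rank(T) ≤ 3.
These bounds meet, so rank(T) = 3.

rank(T) = 3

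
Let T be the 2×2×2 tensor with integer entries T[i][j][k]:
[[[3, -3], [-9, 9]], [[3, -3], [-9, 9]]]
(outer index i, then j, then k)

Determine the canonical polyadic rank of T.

Lower bound: T ≠ 0 (e.g. T[0,0,0] = 3), so rank(T) ≥ 1.
Upper bound: if T = a ⊗ b ⊗ c then every fibre of T is a multiple of the corresponding factor, so read the factors off the fibres through the nonzero entry T[0,0,0] = 3.
The mode-1 fibre T[:,0,0] = [3, 3] gives a = [1, 1] (primitive direction); the mode-2 fibre T[0,:,0] = [3, -9] gives b = [1, -3]; then c[k] = T[0,0,k] / (a[0]·b[0]) = [3, -3] / 1 = [3, -3].
Expanding [1, 1] ⊗ [1, -3] ⊗ [3, -3] reproduces all 8 entries of T, so T = [1, 1] ⊗ [1, -3] ⊗ [3, -3] and rank(T) ≤ 1.
These bounds meet, so rank(T) = 1.
Check entry T[0,0,0] = 3: (1)·(1)·(3) = 3.

1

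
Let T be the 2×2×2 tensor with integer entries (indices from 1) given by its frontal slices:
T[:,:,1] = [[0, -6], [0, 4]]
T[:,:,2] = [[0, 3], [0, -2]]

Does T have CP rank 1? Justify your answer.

If T = a ⊗ b ⊗ c then every fibre of T is a multiple of the corresponding factor, so read the factors off the fibres through the nonzero entry T[1,2,1] = -6.
The mode-1 fibre T[:,2,1] = [-6, 4] gives a = [3, -2] (primitive direction); the mode-2 fibre T[1,:,1] = [0, -6] gives b = [0, 1]; then c[k] = T[1,2,k] / (a[1]·b[2]) = [-6, 3] / 3 = [-2, 1].
Expanding [3, -2] ⊗ [0, 1] ⊗ [-2, 1] reproduces all 8 entries of T, so T = [3, -2] ⊗ [0, 1] ⊗ [-2, 1] and rank(T) ≤ 1.
Equivalently every frontal slice T[:,:,k] is c[k] times the rank-1 matrix [3, -2] ⊗ [0, 1]. So T has rank 1 (it is nonzero).

Yes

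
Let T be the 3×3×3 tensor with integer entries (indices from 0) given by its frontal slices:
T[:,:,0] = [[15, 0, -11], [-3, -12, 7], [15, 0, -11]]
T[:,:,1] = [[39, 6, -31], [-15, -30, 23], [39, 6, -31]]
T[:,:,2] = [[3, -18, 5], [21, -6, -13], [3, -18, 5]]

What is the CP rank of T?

Lower bound: the mode-2 unfolding of T (rows indexed by j, columns by (i,k) = (0,0), (0,1), (0,2), (1,0), (1,1), (1,2), (2,0), (2,1), (2,2)) is [[15, 39, 3, -3, -15, 21, 15, 39, 3], [0, 6, -18, -12, -30, -6, 0, 6, -18], [-11, -31, 5, 7, 23, -13, -11, -31, 5]].
There the 2×2 minor on rows j ∈ {0, 1}, columns (i,k) ∈ {(0,0), (0,1)} is det [[15, 39], [0, 6]] = 90 ≠ 0, so this unfolding has rank ≥ 2; CP rank is at least every unfolding rank, so rank(T) ≥ 2. (Unfolding ranks only ever bound the CP rank from below — rank(T) can be strictly larger than all of them — so the matching upper bound has to come from an explicit 2-term decomposition.)
Upper bound — finding two terms. Write S_k = T[:,:,k] for the frontal slices: S₀ = [[15, 0, -11], [-3, -12, 7], [15, 0, -11]], S₁ = [[39, 6, -31], [-15, -30, 23], [39, 6, -31]], S₂ = [[3, -18, 5], [21, -6, -13], [3, -18, 5]].
If T = a₁ ⊗ b₁ ⊗ c₁ + a₂ ⊗ b₂ ⊗ c₂ then each S_k = c₁[k]·a₁b₁ᵀ + c₂[k]·a₂b₂ᵀ. S₀ and S₁ are linearly independent, so a₁b₁ᵀ and a₂b₂ᵀ must span the same plane of matrices: they are the rank-1 matrices of the form x·S₀ + y·S₁.
The 2×2 minor of x·S₀ + y·S₁ on rows {0,1}, columns {0,1} is −180·x² − 900·xy − 1080·y² = (-180)·(x + 3·y)(x + 2·y), vanishing at (x:y) = (3:-1) and (2:-1).
M₁ = 3·S₀ − S₁ = [[6, -6, -2], [6, -6, -2], [6, -6, -2]] = 2·[1, 1, 1][3, -3, -1]ᵀ and M₂ = 2·S₀ − S₁ = [[-9, -6, 9], [9, 6, -9], [-9, -6, 9]] = (-3)·[1, -1, 1][3, 2, -3]ᵀ, so take a₁ = [1, 1, 1], b₁ = [3, -3, -1], a₂ = [1, -1, 1], b₂ = [3, 2, -3].
Each slice is an integer combination of E₁ = a₁b₁ᵀ and E₂ = a₂b₂ᵀ: S₀ = 2·E₁ + 3·E₂, S₁ = 4·E₁ + 9·E₂, S₂ = 4·E₁ − 3·E₂; reading off coefficients, c₁ = [2, 4, 4] and c₂ = [3, 9, -3].
Hence T = [1, 1, 1] ⊗ [3, -3, -1] ⊗ [2, 4, 4] + [1, -1, 1] ⊗ [3, 2, -3] ⊗ [3, 9, -3], so rank(T) ≤ 2.
These bounds meet, so rank(T) = 2.
Check entry T[2,2,0] = -11: (1)·(-1)·(2) + (1)·(-3)·(3) = -11.

2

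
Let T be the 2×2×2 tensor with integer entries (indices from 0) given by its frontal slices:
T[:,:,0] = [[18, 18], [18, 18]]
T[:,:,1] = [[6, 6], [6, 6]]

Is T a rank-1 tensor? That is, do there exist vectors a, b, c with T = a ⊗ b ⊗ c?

Yes

If T = a ⊗ b ⊗ c then every fibre of T is a multiple of the corresponding factor, so read the factors off the fibres through the nonzero entry T[0,0,0] = 18.
The mode-1 fibre T[:,0,0] = [18, 18] gives a = [1, 1] (primitive direction); the mode-2 fibre T[0,:,0] = [18, 18] gives b = [1, 1]; then c[k] = T[0,0,k] / (a[0]·b[0]) = [18, 6] / 1 = [18, 6].
Expanding [1, 1] ⊗ [1, 1] ⊗ [18, 6] reproduces all 8 entries of T, so T = [1, 1] ⊗ [1, 1] ⊗ [18, 6] and rank(T) ≤ 1.
Equivalently every frontal slice T[:,:,k] is c[k] times the rank-1 matrix [1, 1] ⊗ [1, 1]. So T has rank 1 (it is nonzero).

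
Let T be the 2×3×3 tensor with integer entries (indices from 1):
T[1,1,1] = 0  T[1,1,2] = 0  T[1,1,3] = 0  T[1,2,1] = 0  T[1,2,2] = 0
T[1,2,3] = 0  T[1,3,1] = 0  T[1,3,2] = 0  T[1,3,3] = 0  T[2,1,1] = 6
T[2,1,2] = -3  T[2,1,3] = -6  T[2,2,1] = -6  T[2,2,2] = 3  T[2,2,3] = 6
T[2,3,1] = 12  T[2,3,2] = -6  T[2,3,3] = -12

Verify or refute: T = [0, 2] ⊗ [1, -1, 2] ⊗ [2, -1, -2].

No

Reconstruct entry (2,1,1) from the claimed factors: Σₗ aₗ[2]bₗ[1]cₗ[1] = (2)·(1)·(2) = 4, but T[2,1,1] = 6. The claim is false.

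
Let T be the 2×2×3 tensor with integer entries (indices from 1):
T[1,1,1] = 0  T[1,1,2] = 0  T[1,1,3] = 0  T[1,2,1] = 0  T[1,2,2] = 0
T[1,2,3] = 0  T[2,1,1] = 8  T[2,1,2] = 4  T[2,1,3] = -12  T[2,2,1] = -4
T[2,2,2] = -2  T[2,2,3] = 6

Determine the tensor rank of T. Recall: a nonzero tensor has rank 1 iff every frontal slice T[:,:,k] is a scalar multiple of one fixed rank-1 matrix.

Lower bound: T ≠ 0 (e.g. T[2,1,1] = 8), so rank(T) ≥ 1.
Upper bound: if T = a ⊗ b ⊗ c then every fibre of T is a multiple of the corresponding factor, so read the factors off the fibres through the nonzero entry T[2,1,1] = 8.
The mode-1 fibre T[:,1,1] = [0, 8] gives a = [0, 1] (primitive direction); the mode-2 fibre T[2,:,1] = [8, -4] gives b = [2, -1]; then c[k] = T[2,1,k] / (a[2]·b[1]) = [8, 4, -12] / 2 = [4, 2, -6].
Expanding [0, 1] ⊗ [2, -1] ⊗ [4, 2, -6] reproduces all 12 entries of T, so T = [0, 1] ⊗ [2, -1] ⊗ [4, 2, -6] and rank(T) ≤ 1.
These bounds meet, so rank(T) = 1.
Check entry T[2,2,1] = -4: (1)·(-1)·(4) = -4.

1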